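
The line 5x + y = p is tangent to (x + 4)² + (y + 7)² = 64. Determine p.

For a tangent, require d(centre, line) = r = 8.
|5·(−4) + 1·(−7) − p| / √26 = 8
|p − (−27)| = 8√26.

p = −27 ± 8√26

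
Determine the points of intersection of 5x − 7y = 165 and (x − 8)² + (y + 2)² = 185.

Substitute y = (−165 + 5x)/7:
74x² − 2294x + 16872 = 0  ⟹  x² − 31x + 228 = 0
x = 19 or x = 12, giving (19, −10) and (12, −15).

(12, −15) and (19, −10)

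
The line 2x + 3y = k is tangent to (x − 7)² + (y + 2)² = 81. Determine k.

k = 8 ± 9√13

For a tangent, require d(centre, line) = r = 9.
|2·7 + 3·(−2) − k| / √13 = 9
|k − (8)| = 9√13.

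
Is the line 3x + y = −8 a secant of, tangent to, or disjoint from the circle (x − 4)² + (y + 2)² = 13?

disjoint

Centre (4, −2), r² = 13. Distance² from centre to line = (18)²/10 = 162/5.
Since d² > r², the line lies outside the circle.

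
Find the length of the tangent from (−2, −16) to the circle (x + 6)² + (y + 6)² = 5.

The centre is (−6, −6) and r = √5. The square of the distance from P to the centre is 16 + 100 = 116.
Power of the point: PT² = |PO|² − r² = 111, so PT = √111.

√111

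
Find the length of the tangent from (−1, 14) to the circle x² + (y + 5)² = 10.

4√22

Centre (0, −5), r² = 10. |PO|² = (−1)² + (19)² = 362.
By the tangent–radius right angle, tangent length = √(|PO|² − r²) = √352 = 4√22.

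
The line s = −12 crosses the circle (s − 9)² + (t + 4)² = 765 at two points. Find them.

The line gives s = −12. Substituting into the circle:
t² + 8t − 308 = 0
t = 14 or t = −22, giving (−12, 14) and (−12, −22).

(−12, −22) and (−12, 14)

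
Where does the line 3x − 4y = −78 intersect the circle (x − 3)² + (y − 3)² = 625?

(−22, 3) and (10, 27)

Substitute y = (78 + 3x)/4:
25x² + 300x − 5500 = 0  ⟹  x² + 12x − 220 = 0
x = 10 or x = −22, giving (10, 27) and (−22, 3).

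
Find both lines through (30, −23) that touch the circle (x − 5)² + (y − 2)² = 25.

3x + 4y = −2 and 4x + 3y = 51

A line y − (−23) = m(x − (30)) is tangent when its distance from (5, 2) is 5:
[m·(−25) − (25)]² = 25(m² + 1)
12m² + 25m + 12 = 0, so m = −3/4 or m = −4/3.
Through (30, −23) these give 3x + 4y = −2 and 4x + 3y = 51.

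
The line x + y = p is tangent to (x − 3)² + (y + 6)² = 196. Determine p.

p = −3 ± 14√2

The line touches the circle iff its distance from (3, −6) is 14:
|1·3 + 1·(−6) − p| / √2 = 14
|p − (−3)| = 14√2.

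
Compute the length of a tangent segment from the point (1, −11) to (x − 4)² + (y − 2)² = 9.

13

Centre (4, 2), r² = 9. |PO|² = (−3)² + (−13)² = 178.
The tangent meets the radius at right angles, so tangent² = |PO|² − r² = 178 − 9 = 169.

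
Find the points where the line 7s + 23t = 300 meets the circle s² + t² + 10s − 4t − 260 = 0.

Express t = (300 − 7s)/23 and substitute into the circle:
578s² + 1734s − 75140 = 0  ⟹  s² + 3s − 130 = 0
s = 10 or s = −13, giving (10, 10) and (−13, 17).

(−13, 17) and (10, 10)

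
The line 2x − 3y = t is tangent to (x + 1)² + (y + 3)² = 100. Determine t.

For a tangent, require d(centre, line) = r = 10.
|2·(−1) − 3·(−3) − t| / √13 = 10
|t − (7)| = 10√13.

t = 7 ± 10√13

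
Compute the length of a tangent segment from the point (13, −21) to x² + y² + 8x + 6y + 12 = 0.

10√6

With centre O = (−4, −3), |OP|² = 613 and r² = 13.
The tangent meets the radius at right angles, so tangent² = |PO|² − r² = 613 − 13 = 600.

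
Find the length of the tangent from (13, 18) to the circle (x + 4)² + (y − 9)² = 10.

With centre O = (−4, 9), |OP|² = 370 and r² = 10.
The tangent meets the radius at right angles, so tangent² = |PO|² − r² = 370 − 10 = 360.

6√10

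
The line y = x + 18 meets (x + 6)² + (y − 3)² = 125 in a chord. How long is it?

Express y = x + 18 and substitute into the circle:
2x² + 42x + 136 = 0  ⟹  x² + 21x + 68 = 0
x = −4 or x = −17, giving (−4, 14) and (−17, 1).
|(−4, 14) − (−17, 1)| = √((13)² + (13)²) = 13√2.

13√2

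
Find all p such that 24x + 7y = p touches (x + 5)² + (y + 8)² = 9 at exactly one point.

For a tangent, require d(centre, line) = r = 3.
|24·(−5) + 7·(−8) − p| / √625 = 3
|p − (−176)| = 3·25, so p = −101 or p = −251.

p = −251 or p = −101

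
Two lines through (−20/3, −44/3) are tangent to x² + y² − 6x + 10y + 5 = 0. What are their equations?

5x − 2y = −4 and 2x − 5y = 60

Let a tangent through (−20/3, −44/3) have slope m. Its distance from (3, −5) must equal √29:
(29/3m − (29/3))² = 29(m² + 1)
10m² − 29m + 10 = 0, so m = 5/2 or m = 2/5.
With m = 5/2: 5x − 2y = −4. With m = 2/5: 2x − 5y = 60.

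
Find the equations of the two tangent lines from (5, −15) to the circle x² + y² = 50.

x + y = −10 and 7x − y = 50

Write the tangent as mx − y + (−15 − m·(5)) = 0 and set its distance from the centre to 5√2:
[m·(−5) − (15)]² = 50(m² + 1)
m² − 6m − 7 = 0, so m = −1 or m = 7.
With m = −1: x + y = −10. With m = 7: 7x − y = 50.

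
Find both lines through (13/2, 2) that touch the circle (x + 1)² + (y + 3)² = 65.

Let a tangent through (13/2, 2) have slope m. Its distance from (−1, −3) must equal √65:
(−15/2m − (−5))² = 65(m² + 1)
7m² + 60m + 32 = 0, so m = −4/7 or m = −8.
Through (13/2, 2) these give 4x + 7y = 40 and 8x + y = 54.

4x + 7y = 40 and 8x + y = 54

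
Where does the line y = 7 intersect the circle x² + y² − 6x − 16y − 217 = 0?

Express y = 7 and substitute into the circle:
x² − 6x − 280 = 0
x = 20 or x = −14, giving (20, 7) and (−14, 7).

(−14, 7) and (20, 7)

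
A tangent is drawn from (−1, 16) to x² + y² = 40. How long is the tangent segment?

Centre (0, 0), r² = 40. |PO|² = (−1)² + (16)² = 257.
By the tangent–radius right angle, tangent length = √(|PO|² − r²) = √217.

√217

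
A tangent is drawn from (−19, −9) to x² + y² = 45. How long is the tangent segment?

√397

The centre is (0, 0) and r = 3√5. The square of the distance from P to the centre is 361 + 81 = 442.
By the tangent–radius right angle, tangent length = √(|PO|² − r²) = √397.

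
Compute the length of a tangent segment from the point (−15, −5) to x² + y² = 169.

With centre O = (0, 0), |OP|² = 250 and r² = 169.
The tangent meets the radius at right angles, so tangent² = |PO|² − r² = 250 − 169 = 81.

9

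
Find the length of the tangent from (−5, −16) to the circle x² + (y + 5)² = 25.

11

Centre (0, −5), r² = 25. |PO|² = (−5)² + (−11)² = 146.
Power of the point: PT² = |PO|² − r² = 121, so PT = 11.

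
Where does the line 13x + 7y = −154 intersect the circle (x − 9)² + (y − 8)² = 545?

(−14, 4) and (−7, −9)

From the line, y = (−154 − 13x)/7. Substituting:
218x² + 4578x + 21364 = 0  ⟹  x² + 21x + 98 = 0
x = −7 or x = −14, giving (−7, −9) and (−14, 4).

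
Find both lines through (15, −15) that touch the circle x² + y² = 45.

Write the tangent as mx − y + (−15 − m·(15)) = 0 and set its distance from the centre to 3√5:
(−15m − (15))² = 45(m² + 1)
2m² + 5m + 2 = 0, so m = −2 or m = −1/2.
Through (15, −15) these give 2x + y = 15 and x + 2y = −15.

2x + y = 15 and x + 2y = −15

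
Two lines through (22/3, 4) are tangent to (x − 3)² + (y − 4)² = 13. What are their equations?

3x − 2y = 14 and 3x + 2y = 30

Let a tangent through (22/3, 4) have slope m. Its distance from (3, 4) must equal √13:
[m·(−13/3) − (0)]² = 13(m² + 1)
4m² − 9 = 0, so m = 3/2 or m = −3/2.
With m = 3/2: 3x − 2y = 14. With m = −3/2: 3x + 2y = 30.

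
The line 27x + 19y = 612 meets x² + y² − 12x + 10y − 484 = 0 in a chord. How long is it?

The distance from (6, −5) to the line is 545/√1090, and r² = 545.
Chord = 2√(r² − d²) = 2·√(545/2) = √1090.

√1090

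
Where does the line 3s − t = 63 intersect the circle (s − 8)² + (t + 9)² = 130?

Express t = 3s − 63 and substitute into the circle:
10s² − 340s + 2850 = 0  ⟹  s² − 34s + 285 = 0
s = 19 or s = 15, giving (19, −6) and (15, −18).

(15, −18) and (19, −6)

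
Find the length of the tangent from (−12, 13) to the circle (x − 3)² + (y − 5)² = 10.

The centre is (3, 5) and r = √10. The square of the distance from P to the centre is 225 + 64 = 289.
By the tangent–radius right angle, tangent length = √(|PO|² − r²) = √279 = 3√31.

3√31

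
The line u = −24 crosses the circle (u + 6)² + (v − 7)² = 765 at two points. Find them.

The line gives u = −24. Substituting into the circle:
v² − 14v − 392 = 0
v = 28 or v = −14, giving (−24, 28) and (−24, −14).

(−24, −14) and (−24, 28)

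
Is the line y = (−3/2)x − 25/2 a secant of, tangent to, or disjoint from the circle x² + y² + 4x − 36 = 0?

secant

Centre (−2, 0), r² = 40. Distance² from centre to line = (19)²/13 = 361/13.
Since d² < r², the line cuts the circle twice.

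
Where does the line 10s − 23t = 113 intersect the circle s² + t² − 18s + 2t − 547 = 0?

(−14, −11) and (32, 9)

Substitute t = (−113 + 10s)/23:
629s² − 11322s − 281792 = 0  ⟹  s² − 18s − 448 = 0
s = 32 or s = −14, giving (32, 9) and (−14, −11).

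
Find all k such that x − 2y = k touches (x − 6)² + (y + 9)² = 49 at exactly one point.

k = 24 ± 7√5

Tangency holds when the distance from the centre (6, −9) to the line equals the radius 7:
|1·6 − 2·(−9) − k| / √5 = 7
|k − (24)| = 7√5.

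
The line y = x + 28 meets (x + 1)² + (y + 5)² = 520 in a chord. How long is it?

The distance from (−1, −5) to the line is 32/√2, and r² = 520.
Half the chord is √(r² − d²) = √(8), so the full chord is 4√2.

4√2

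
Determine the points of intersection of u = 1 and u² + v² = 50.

The line gives u = 1. Substituting into the circle:
v² − 49 = 0
v = 7 or v = −7, giving (1, 7) and (1, −7).

(1, −7) and (1, 7)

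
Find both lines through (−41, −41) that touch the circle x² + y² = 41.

A line y − (−41) = m(x − (−41)) is tangent when its distance from (0, 0) is √41:
(41m − (41))² = 41(m² + 1)
20m² − 41m + 20 = 0, so m = 5/4 or m = 4/5.
Through (−41, −41) these give 5x − 4y = −41 and 4x − 5y = 41.

5x − 4y = −41 and 4x − 5y = 41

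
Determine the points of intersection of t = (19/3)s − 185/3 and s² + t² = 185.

Substitute t = (−185 + 19s)/3:
370s² − 7030s + 32560 = 0  ⟹  s² − 19s + 88 = 0
s = 11 or s = 8, giving (11, 8) and (8, −11).

(8, −11) and (11, 8)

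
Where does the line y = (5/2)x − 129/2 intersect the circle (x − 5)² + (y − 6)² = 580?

(21, −12) and (29, 8)

Substitute y = (−129 + 5x)/2:
29x² − 1450x + 17661 = 0  ⟹  x² − 50x + 609 = 0
x = 29 or x = 21, giving (29, 8) and (21, −12).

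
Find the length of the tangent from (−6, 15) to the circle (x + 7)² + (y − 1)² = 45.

With centre O = (−7, 1), |OP|² = 197 and r² = 45.
Power of the point: PT² = |PO|² − r² = 152, so PT = 2√38.

2√38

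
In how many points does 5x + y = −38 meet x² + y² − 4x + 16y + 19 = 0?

Substituting the line into the circle gives 26x² + 296x + 855 = 0.
Δ = 87616 − 88920 = −1304.
No real roots: the line does not meet the circle.

0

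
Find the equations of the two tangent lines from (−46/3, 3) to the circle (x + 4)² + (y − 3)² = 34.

3x + 5y = −31 and 3x − 5y = −61

A line y − (3) = m(x − (−46/3)) is tangent when its distance from (−4, 3) is √34:
[m·(34/3) − (0)]² = 34(m² + 1)
25m² − 9 = 0, so m = −3/5 or m = 3/5.
Through (−46/3, 3) these give 3x + 5y = −31 and 3x − 5y = −61.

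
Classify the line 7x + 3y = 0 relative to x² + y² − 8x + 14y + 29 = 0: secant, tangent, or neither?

secant

Substituting the line into the circle gives 58x² − 366x + 261 = 0.
Discriminant = (−366)² − 4·58·(261) = 73404 > 0.
Two real roots: the line is a secant.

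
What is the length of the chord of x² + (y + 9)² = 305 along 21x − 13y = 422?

The distance from (0, −9) to the line is 305/√610, and r² = 305.
Half the chord is √(r² − d²) = √(305/2), so the full chord is √610.

√610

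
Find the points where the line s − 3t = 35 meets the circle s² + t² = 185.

From the line, t = (−35 + s)/3. Substituting:
10s² − 70s − 440 = 0  ⟹  s² − 7s − 44 = 0
s = 11 or s = −4, giving (11, −8) and (−4, −13).

(−4, −13) and (11, −8)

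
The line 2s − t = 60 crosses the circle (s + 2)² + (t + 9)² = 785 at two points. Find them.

Substitute t = 2s − 60:
5s² − 200s + 1820 = 0  ⟹  s² − 40s + 364 = 0
s = 26 or s = 14, giving (26, −8) and (14, −32).

(14, −32) and (26, −8)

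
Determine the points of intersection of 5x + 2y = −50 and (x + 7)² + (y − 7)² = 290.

(−18, 20) and (−6, −10)

Express y = (−50 − 5x)/2 and substitute into the circle:
29x² + 696x + 3132 = 0  ⟹  x² + 24x + 108 = 0
x = −6 or x = −18, giving (−6, −10) and (−18, 20).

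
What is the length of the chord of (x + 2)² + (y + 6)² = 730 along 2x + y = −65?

The distance from (−2, −6) to the line is 55/√5, and r² = 730.
Half the chord is √(r² − d²) = √(125), so the full chord is 10√5.

10√5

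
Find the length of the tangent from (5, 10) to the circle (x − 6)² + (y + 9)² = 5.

√357

Centre (6, −9), r² = 5. |PO|² = (−1)² + (19)² = 362.
The tangent meets the radius at right angles, so tangent² = |PO|² − r² = 362 − 5 = 357.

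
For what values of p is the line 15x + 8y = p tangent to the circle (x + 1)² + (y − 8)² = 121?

For a tangent, require d(centre, line) = r = 11.
|15·(−1) + 8·8 − p| / √289 = 11
|p − (49)| = 11·17, so p = 236 or p = −138.

p = −138 or p = 236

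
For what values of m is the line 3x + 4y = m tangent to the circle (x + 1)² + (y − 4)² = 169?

m = −52 or m = 78

The line touches the circle iff its distance from (−1, 4) is 13:
|3·(−1) + 4·4 − m| / √25 = 13
|m − (13)| = 13·5, so m = 78 or m = −52.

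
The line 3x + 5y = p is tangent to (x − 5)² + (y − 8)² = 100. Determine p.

The line touches the circle iff its distance from (5, 8) is 10:
|3·5 + 5·8 − p| / √34 = 10
|p − (55)| = 10√34.

p = 55 ± 10√34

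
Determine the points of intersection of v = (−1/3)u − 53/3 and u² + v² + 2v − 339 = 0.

(−14, −13) and (4, −19)

Substitute v = (−53 − u)/3:
10u² + 100u − 560 = 0  ⟹  u² + 10u − 56 = 0
u = 4 or u = −14, giving (4, −19) and (−14, −13).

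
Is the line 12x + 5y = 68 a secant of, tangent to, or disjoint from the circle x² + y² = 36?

Centre (0, 0), r² = 36. Distance² from centre to line = (−68)²/169 = 4624/169.
Since d² < r², the line cuts the circle twice.

secant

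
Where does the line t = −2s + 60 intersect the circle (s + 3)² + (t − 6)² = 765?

(18, 24) and (24, 12)

Express t = −2s + 60 and substitute into the circle:
5s² − 210s + 2160 = 0  ⟹  s² − 42s + 432 = 0
s = 24 or s = 18, giving (24, 12) and (18, 24).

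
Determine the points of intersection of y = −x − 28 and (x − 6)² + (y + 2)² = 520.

Substitute y = −x − 28:
2x² + 40x + 192 = 0  ⟹  x² + 20x + 96 = 0
x = −8 or x = −12, giving (−8, −20) and (−12, −16).

(−12, −16) and (−8, −20)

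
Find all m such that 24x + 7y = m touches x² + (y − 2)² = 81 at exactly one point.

The line touches the circle iff its distance from (0, 2) is 9:
|24·0 + 7·2 − m| / √625 = 9
|m − (14)| = 9·25, so m = 239 or m = −211.

m = −211 or m = 239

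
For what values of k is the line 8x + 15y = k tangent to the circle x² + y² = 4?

k = −34 or k = 34

Tangency holds when the distance from the centre (0, 0) to the line equals the radius 2:
|8·0 + 15·0 − k| / √289 = 2
|k| = 2·17, so k = 34 or k = −34.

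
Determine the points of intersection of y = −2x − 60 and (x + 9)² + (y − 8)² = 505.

From the line, y = −2x − 60. Substituting:
5x² + 290x + 4200 = 0  ⟹  x² + 58x + 840 = 0
x = −28 or x = −30, giving (−28, −4) and (−30, 0).

(−30, 0) and (−28, −4)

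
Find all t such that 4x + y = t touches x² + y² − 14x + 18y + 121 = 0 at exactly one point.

t = 19 ± 3√17

For a tangent, require d(centre, line) = r = 3.
|4·7 + 1·(−9) − t| / √17 = 3
|t − (19)| = 3√17.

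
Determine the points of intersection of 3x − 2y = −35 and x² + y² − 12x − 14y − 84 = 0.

(−7, 7) and (1, 19)

Substitute y = (35 + 3x)/2:
13x² + 78x − 91 = 0  ⟹  x² + 6x − 7 = 0
x = 1 or x = −7, giving (1, 19) and (−7, 7).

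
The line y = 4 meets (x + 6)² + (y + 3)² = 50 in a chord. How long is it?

Substitute y = 4:
x² + 12x + 35 = 0
x = −5 or x = −7, giving (−5, 4) and (−7, 4).
Chord length = distance between (−5, 4) and (−7, 4) = √4 = 2.

2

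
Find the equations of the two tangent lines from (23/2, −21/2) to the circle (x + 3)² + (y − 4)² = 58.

7x + 3y = 49 and 3x + 7y = −39

A line y − (−21/2) = m(x − (23/2)) is tangent when its distance from (−3, 4) is √58:
(−29/2m − (29/2))² = 58(m² + 1)
21m² + 58m + 21 = 0, so m = −7/3 or m = −3/7.
Through (23/2, −21/2) these give 7x + 3y = 49 and 3x + 7y = −39.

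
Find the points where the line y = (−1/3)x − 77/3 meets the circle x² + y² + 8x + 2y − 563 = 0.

Substitute y = (−77 − x)/3:
10x² + 220x + 400 = 0  ⟹  x² + 22x + 40 = 0
x = −2 or x = −20, giving (−2, −25) and (−20, −19).

(−20, −19) and (−2, −25)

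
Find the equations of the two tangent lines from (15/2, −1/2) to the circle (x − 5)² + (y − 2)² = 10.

A line y − (−1/2) = m(x − (15/2)) is tangent when its distance from (5, 2) is √10:
(−5/2m − (5/2))² = 10(m² + 1)
3m² − 10m + 3 = 0, so m = 3 or m = 1/3.
With m = 3: 3x − y = 23. With m = 1/3: x − 3y = 9.

3x − y = 23 and x − 3y = 9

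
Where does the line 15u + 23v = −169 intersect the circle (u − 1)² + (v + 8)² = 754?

Substitute v = (−169 − 15u)/23:
754u² − 1508u − 398112 = 0  ⟹  u² − 2u − 528 = 0
u = 24 or u = −22, giving (24, −23) and (−22, 7).

(−22, 7) and (24, −23)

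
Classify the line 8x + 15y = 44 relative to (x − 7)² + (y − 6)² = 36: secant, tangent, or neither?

Centre (7, 6), r² = 36. Distance² from centre to line = (102)²/289 = 36.
Since d² = r², the line is tangent.

tangent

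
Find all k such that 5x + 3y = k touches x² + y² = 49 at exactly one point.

k = ±7√34

For a tangent, require d(centre, line) = r = 7.
|5·0 + 3·0 − k| / √34 = 7
|k| = 7√34.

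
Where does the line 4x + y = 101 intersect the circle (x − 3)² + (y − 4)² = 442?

(22, 13) and (24, 5)

From the line, y = −4x + 101. Substituting:
17x² − 782x + 8976 = 0  ⟹  x² − 46x + 528 = 0
x = 24 or x = 22, giving (24, 5) and (22, 13).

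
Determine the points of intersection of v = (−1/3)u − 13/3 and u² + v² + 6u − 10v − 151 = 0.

(−16, 1) and (5, −6)

From the line, v = (−13 − u)/3. Substituting:
10u² + 110u − 800 = 0  ⟹  u² + 11u − 80 = 0
u = 5 or u = −16, giving (5, −6) and (−16, 1).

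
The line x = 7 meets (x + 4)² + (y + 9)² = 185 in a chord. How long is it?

The line gives x = 7. Substituting into the circle:
y² + 18y + 17 = 0
y = −1 or y = −17, giving (7, −1) and (7, −17).
|(7, −1) − (7, −17)| = √((0)² + (16)²) = 16.

16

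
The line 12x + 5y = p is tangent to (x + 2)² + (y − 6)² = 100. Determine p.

Tangency holds when the distance from the centre (−2, 6) to the line equals the radius 10:
|12·(−2) + 5·6 − p| / √169 = 10
|p − (6)| = 10·13, so p = 136 or p = −124.

p = −124 or p = 136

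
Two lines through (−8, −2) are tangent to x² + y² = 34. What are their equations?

Let a tangent through (−8, −2) have slope m. Its distance from (0, 0) must equal √34:
[m·(8) − (2)]² = 34(m² + 1)
15m² − 16m − 15 = 0, so m = −3/5 or m = 5/3.
Through (−8, −2) these give 3x + 5y = −34 and 5x − 3y = −34.

3x + 5y = −34 and 5x − 3y = −34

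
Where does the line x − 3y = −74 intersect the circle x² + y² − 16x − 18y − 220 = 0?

Express y = (74 + x)/3 and substitute into the circle:
10x² − 50x − 500 = 0  ⟹  x² − 5x − 50 = 0
x = 10 or x = −5, giving (10, 28) and (−5, 23).

(−5, 23) and (10, 28)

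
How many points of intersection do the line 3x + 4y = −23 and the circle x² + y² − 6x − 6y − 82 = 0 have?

2

Substituting the line into the circle gives 25x² + 114x − 231 = 0.
Δ = 12996 − (−23100) = 36096.
Two real roots: the line is a secant.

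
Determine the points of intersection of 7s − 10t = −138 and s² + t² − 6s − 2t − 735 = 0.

(−24, −3) and (16, 25)

From the line, t = (138 + 7s)/10. Substituting:
149s² + 1192s − 57216 = 0  ⟹  s² + 8s − 384 = 0
s = 16 or s = −24, giving (16, 25) and (−24, −3).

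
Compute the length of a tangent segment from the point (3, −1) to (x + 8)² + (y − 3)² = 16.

With centre O = (−8, 3), |OP|² = 137 and r² = 16.
By the tangent–radius right angle, tangent length = √(|PO|² − r²) = √121 = 11.

11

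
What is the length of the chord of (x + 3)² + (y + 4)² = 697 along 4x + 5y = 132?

From the line, y = (132 − 4x)/5. Substituting:
41x² − 1066x + 5904 = 0  ⟹  x² − 26x + 144 = 0
x = 18 or x = 8, giving (18, 12) and (8, 20).
Chord length = distance between (18, 12) and (8, 20) = √164 = 2√41.

2√41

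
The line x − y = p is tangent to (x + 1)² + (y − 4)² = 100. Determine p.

p = −5 ± 10√2

The line touches the circle iff its distance from (−1, 4) is 10:
|1·(−1) − 1·4 − p| / √2 = 10
|p − (−5)| = 10√2.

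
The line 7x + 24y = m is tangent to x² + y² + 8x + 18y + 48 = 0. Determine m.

m = −419 or m = −69

The line touches the circle iff its distance from (−4, −9) is 7:
|7·(−4) + 24·(−9) − m| / √625 = 7
|m − (−244)| = 7·25, so m = −69 or m = −419.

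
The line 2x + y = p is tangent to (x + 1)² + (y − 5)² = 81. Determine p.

p = 3 ± 9√5

For a tangent, require d(centre, line) = r = 9.
|2·(−1) + 1·5 − p| / √5 = 9
|p − (3)| = 9√5.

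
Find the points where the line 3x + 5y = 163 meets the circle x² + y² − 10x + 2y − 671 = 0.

Express y = (163 − 3x)/5 and substitute into the circle:
34x² − 1258x + 11424 = 0  ⟹  x² − 37x + 336 = 0
x = 21 or x = 16, giving (21, 20) and (16, 23).

(16, 23) and (21, 20)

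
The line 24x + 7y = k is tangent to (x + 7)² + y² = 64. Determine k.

Tangency holds when the distance from the centre (−7, 0) to the line equals the radius 8:
|24·(−7) + 7·0 − k| / √625 = 8
|k − (−168)| = 8·25, so k = 32 or k = −368.

k = −368 or k = 32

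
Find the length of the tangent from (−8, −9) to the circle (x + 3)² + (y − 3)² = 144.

5

With centre O = (−3, 3), |OP|² = 169 and r² = 144.
The tangent meets the radius at right angles, so tangent² = |PO|² − r² = 169 − 144 = 25.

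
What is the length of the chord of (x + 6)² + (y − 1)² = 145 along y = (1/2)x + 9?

10√5

From the line, y = (18 + x)/2. Substituting:
5x² + 80x − 180 = 0  ⟹  x² + 16x − 36 = 0
x = 2 or x = −18, giving (2, 10) and (−18, 0).
|(2, 10) − (−18, 0)| = √((20)² + (10)²) = 10√5.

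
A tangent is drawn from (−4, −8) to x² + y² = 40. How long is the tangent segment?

With centre O = (0, 0), |OP|² = 80 and r² = 40.
By the tangent–radius right angle, tangent length = √(|PO|² − r²) = √40 = 2√10.

2√10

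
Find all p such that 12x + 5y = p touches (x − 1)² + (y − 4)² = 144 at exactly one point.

For a tangent, require d(centre, line) = r = 12.
|12·1 + 5·4 − p| / √169 = 12
|p − (32)| = 12·13, so p = 188 or p = −124.

p = −124 or p = 188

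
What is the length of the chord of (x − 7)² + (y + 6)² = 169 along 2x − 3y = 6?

6√13

The distance from (7, −6) to the line is 26/√13, and r² = 169.
Half the chord is √(r² − d²) = √(117), so the full chord is 6√13.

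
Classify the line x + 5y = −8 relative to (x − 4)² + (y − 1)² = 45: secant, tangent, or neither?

Substituting the line into the circle gives 26x² − 174x − 556 = 0.
Discriminant = (−174)² − 4·26·(−556) = 88100 > 0.
Two real roots: the line is a secant.

secant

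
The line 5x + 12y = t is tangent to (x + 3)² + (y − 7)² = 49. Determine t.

For a tangent, require d(centre, line) = r = 7.
|5·(−3) + 12·7 − t| / √169 = 7
|t − (69)| = 7·13, so t = 160 or t = −22.

t = −22 or t = 160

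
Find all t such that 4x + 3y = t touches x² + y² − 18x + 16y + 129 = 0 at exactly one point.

t = −8 or t = 32

For a tangent, require d(centre, line) = r = 4.
|4·9 + 3·(−8) − t| / √25 = 4
|t − (12)| = 4·5, so t = 32 or t = −8.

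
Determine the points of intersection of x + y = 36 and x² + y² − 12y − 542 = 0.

(7, 29) and (23, 13)

Substitute y = −x + 36:
2x² − 60x + 322 = 0  ⟹  x² − 30x + 161 = 0
x = 23 or x = 7, giving (23, 13) and (7, 29).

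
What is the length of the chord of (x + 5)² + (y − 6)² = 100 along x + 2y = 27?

4√5

From the line, y = (27 − x)/2. Substituting:
5x² + 10x − 75 = 0  ⟹  x² + 2x − 15 = 0
x = 3 or x = −5, giving (3, 12) and (−5, 16).
Chord length = distance between (3, 12) and (−5, 16) = √80 = 4√5.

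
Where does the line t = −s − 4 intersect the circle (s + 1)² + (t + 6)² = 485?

Express t = −s − 4 and substitute into the circle:
2s² − 2s − 480 = 0  ⟹  s² − s − 240 = 0
s = 16 or s = −15, giving (16, −20) and (−15, 11).

(−15, 11) and (16, −20)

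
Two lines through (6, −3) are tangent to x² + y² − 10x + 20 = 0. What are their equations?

2x − y = 15 and x + 2y = 0

Let a tangent through (6, −3) have slope m. Its distance from (5, 0) must equal √5:
(−1m − (3))² = 5(m² + 1)
2m² − 3m − 2 = 0, so m = 2 or m = −1/2.
Through (6, −3) these give 2x − y = 15 and x + 2y = 0.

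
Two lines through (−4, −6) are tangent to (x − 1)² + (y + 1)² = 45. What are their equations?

Write the tangent as mx − y + (−6 − m·(−4)) = 0 and set its distance from the centre to 3√5:
[m·(5) − (5)]² = 45(m² + 1)
2m² + 5m + 2 = 0, so m = −1/2 or m = −2.
Through (−4, −6) these give x + 2y = −16 and 2x + y = −14.

x + 2y = −16 and 2x + y = −14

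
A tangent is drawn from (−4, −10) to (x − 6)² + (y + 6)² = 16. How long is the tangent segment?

10

Centre (6, −6), r² = 16. |PO|² = (−10)² + (−4)² = 116.
Power of the point: PT² = |PO|² − r² = 100, so PT = 10.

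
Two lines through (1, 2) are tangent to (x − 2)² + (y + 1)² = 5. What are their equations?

x + 2y = 5 and 2x − y = 0

Write the tangent as mx − y + (2 − m·(1)) = 0 and set its distance from the centre to √5:
(1m − (−3))² = 5(m² + 1)
2m² − 3m − 2 = 0, so m = −1/2 or m = 2.
With m = −1/2: x + 2y = 5. With m = 2: 2x − y = 0.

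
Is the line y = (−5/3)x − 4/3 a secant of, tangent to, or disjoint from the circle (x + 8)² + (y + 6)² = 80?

disjoint

Centre (−8, −6), r² = 80. Distance² from centre to line = (−54)²/34 = 1458/17.
Since d² > r², the line lies outside the circle.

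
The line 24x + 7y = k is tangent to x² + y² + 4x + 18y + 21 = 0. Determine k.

k = −311 or k = 89

Tangency holds when the distance from the centre (−2, −9) to the line equals the radius 8:
|24·(−2) + 7·(−9) − k| / √625 = 8
|k − (−111)| = 8·25, so k = 89 or k = −311.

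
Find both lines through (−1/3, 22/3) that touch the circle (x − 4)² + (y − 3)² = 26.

A line y − (22/3) = m(x − (−1/3)) is tangent when its distance from (4, 3) is √26:
(13/3m − (−13/3))² = 26(m² + 1)
5m² − 26m + 5 = 0, so m = 5 or m = 1/5.
Through (−1/3, 22/3) these give 5x − y = −9 and x − 5y = −37.

5x − y = −9 and x − 5y = −37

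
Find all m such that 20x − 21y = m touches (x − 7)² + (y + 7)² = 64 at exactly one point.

Tangency holds when the distance from the centre (7, −7) to the line equals the radius 8:
|20·7 − 21·(−7) − m| / √841 = 8
|m − (287)| = 8·29, so m = 519 or m = 55.

m = 55 or m = 519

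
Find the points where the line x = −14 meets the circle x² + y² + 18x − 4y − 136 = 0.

The line gives x = −14. Substituting into the circle:
y² − 4y − 192 = 0
y = 16 or y = −12, giving (−14, 16) and (−14, −12).

(−14, −12) and (−14, 16)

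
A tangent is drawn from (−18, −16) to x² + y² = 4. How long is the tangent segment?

The centre is (0, 0) and r = 2. The square of the distance from P to the centre is 324 + 256 = 580.
Power of the point: PT² = |PO|² − r² = 576, so PT = 24.

24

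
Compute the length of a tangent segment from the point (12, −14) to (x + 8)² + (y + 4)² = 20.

4√30

With centre O = (−8, −4), |OP|² = 500 and r² = 20.
By the tangent–radius right angle, tangent length = √(|PO|² − r²) = √480 = 4√30.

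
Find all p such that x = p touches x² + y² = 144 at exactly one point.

p = −12 or p = 12

The line touches the circle iff its distance from (0, 0) is 12:
|1·0 + 0·0 − p| / √1 = 12
|p| = 12, so p = 12 or p = −12.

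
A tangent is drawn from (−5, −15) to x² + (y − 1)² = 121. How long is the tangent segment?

The centre is (0, 1) and r = 11. The square of the distance from P to the centre is 25 + 256 = 281.
Power of the point: PT² = |PO|² − r² = 160, so PT = 4√10.

4√10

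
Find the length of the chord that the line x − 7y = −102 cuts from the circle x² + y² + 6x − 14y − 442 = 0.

30√2

Substitute y = (102 + x)/7:
50x² + 400x − 21250 = 0  ⟹  x² + 8x − 425 = 0
x = 17 or x = −25, giving (17, 17) and (−25, 11).
|(17, 17) − (−25, 11)| = √((42)² + (6)²) = 30√2.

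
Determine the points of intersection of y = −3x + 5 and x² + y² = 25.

Substitute y = −3x + 5:
10x² − 30x = 0  ⟹  x² − 3x = 0
x = 3 or x = 0, giving (3, −4) and (0, 5).

(0, 5) and (3, −4)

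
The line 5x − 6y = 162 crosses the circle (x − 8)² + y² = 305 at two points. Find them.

(12, −17) and (24, −7)

Substitute y = (−162 + 5x)/6:
61x² − 2196x + 17568 = 0  ⟹  x² − 36x + 288 = 0
x = 24 or x = 12, giving (24, −7) and (12, −17).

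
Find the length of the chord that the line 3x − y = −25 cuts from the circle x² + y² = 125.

5√10

The distance from (0, 0) to the line is 25/√10, and r² = 125.
Half the chord is √(r² − d²) = √(125/2), so the full chord is 5√10.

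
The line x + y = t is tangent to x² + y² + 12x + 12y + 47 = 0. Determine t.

Tangency holds when the distance from the centre (−6, −6) to the line equals the radius 5:
|1·(−6) + 1·(−6) − t| / √2 = 5
|t − (−12)| = 5√2.

t = −12 ± 5√2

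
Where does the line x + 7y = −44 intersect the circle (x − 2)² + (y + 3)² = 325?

From the line, y = (−44 − x)/7. Substituting:
50x² − 150x − 15200 = 0  ⟹  x² − 3x − 304 = 0
x = 19 or x = −16, giving (19, −9) and (−16, −4).

(−16, −4) and (19, −9)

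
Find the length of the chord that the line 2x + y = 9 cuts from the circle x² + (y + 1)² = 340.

16√5

From the line, y = −2x + 9. Substituting:
5x² − 40x − 240 = 0  ⟹  x² − 8x − 48 = 0
x = 12 or x = −4, giving (12, −15) and (−4, 17).
Chord length = distance between (12, −15) and (−4, 17) = √1280 = 16√5.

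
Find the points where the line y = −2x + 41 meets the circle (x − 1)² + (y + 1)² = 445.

From the line, y = −2x + 41. Substituting:
5x² − 170x + 1320 = 0  ⟹  x² − 34x + 264 = 0
x = 22 or x = 12, giving (22, −3) and (12, 17).

(12, 17) and (22, −3)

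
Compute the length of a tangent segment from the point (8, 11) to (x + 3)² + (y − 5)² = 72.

√85

With centre O = (−3, 5), |OP|² = 157 and r² = 72.
By the tangent–radius right angle, tangent length = √(|PO|² − r²) = √85.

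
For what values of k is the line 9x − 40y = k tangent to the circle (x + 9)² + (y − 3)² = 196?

Tangency holds when the distance from the centre (−9, 3) to the line equals the radius 14:
|9·(−9) − 40·3 − k| / √1681 = 14
|k − (−201)| = 14·41, so k = 373 or k = −775.

k = −775 or k = 373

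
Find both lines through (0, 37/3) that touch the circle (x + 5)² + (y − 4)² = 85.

A line y − (37/3) = m(x − (0)) is tangent when its distance from (−5, 4) is √85:
(−5m − (−25/3))² = 85(m² + 1)
54m² + 75m + 14 = 0, so m = −2/9 or m = −7/6.
With m = −2/9: 2x + 9y = 111. With m = −7/6: 7x + 6y = 74.

2x + 9y = 111 and 7x + 6y = 74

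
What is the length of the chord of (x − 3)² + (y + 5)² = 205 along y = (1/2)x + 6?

The distance from (3, −5) to the line is 25/√5, and r² = 205.
Half the chord is √(r² − d²) = √(80), so the full chord is 8√5.

8√5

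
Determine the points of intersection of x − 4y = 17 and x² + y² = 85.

(−7, −6) and (9, −2)

From the line, y = (−17 + x)/4. Substituting:
17x² − 34x − 1071 = 0  ⟹  x² − 2x − 63 = 0
x = 9 or x = −7, giving (9, −2) and (−7, −6).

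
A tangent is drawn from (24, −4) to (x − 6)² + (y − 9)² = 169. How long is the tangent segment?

18

The centre is (6, 9) and r = 13. The square of the distance from P to the centre is 324 + 169 = 493.
Power of the point: PT² = |PO|² − r² = 324, so PT = 18.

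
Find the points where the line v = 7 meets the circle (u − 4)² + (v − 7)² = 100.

Substitute v = 7:
u² − 8u − 84 = 0
u = 14 or u = −6, giving (14, 7) and (−6, 7).

(−6, 7) and (14, 7)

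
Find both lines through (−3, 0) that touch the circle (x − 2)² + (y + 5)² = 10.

3x + y = −9 and x + 3y = −3

Write the tangent as mx − y + (0 − m·(−3)) = 0 and set its distance from the centre to √10:
(5m − (−5))² = 10(m² + 1)
3m² + 10m + 3 = 0, so m = −3 or m = −1/3.
With m = −3: 3x + y = −9. With m = −1/3: x + 3y = −3.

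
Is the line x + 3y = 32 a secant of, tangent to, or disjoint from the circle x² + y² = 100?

disjoint

Centre (0, 0), r² = 100. Distance² from centre to line = (−32)²/10 = 512/5.
Since d² > r², the line lies outside the circle.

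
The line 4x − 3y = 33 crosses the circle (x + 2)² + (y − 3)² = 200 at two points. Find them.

Express y = (−33 + 4x)/3 and substitute into the circle:
25x² − 300x = 0  ⟹  x² − 12x = 0
x = 12 or x = 0, giving (12, 5) and (0, −11).

(0, −11) and (12, 5)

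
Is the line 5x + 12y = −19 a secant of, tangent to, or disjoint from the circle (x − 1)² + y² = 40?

Centre (1, 0), r² = 40. Distance² from centre to line = (24)²/169 = 576/169.
Since d² < r², the line cuts the circle twice.

secant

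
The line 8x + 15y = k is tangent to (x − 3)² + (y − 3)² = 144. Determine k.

k = −135 or k = 273

For a tangent, require d(centre, line) = r = 12.
|8·3 + 15·3 − k| / √289 = 12
|k − (69)| = 12·17, so k = 273 or k = −135.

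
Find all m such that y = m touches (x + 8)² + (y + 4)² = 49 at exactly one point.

Tangency holds when the distance from the centre (−8, −4) to the line equals the radius 7:
|0·(−8) + 1·(−4) − m| / √1 = 7
|m − (−4)| = 7, so m = 3 or m = −11.

m = −11 or m = 3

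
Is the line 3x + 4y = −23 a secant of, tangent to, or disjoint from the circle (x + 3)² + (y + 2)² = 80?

d² = (3·(−3) + 4·(−2) − (−23))²/25 = 36/25; r² = 80.
Since d² < r², the line cuts the circle twice.

secant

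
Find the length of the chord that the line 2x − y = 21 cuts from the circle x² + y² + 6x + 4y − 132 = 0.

Substitute y = 2x − 21:
5x² − 70x + 225 = 0  ⟹  x² − 14x + 45 = 0
x = 9 or x = 5, giving (9, −3) and (5, −11).
Chord length = distance between (9, −3) and (5, −11) = √80 = 4√5.

4√5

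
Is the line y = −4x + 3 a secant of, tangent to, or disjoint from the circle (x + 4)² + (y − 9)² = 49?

d² = (4·(−4) + 1·9 − (3))²/17 = 100/17; r² = 49.
Since d² < r², the line cuts the circle twice.

secant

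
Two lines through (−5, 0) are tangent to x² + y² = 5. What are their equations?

Write the tangent as mx − y + (0 − m·(−5)) = 0 and set its distance from the centre to √5:
(5m − (0))² = 5(m² + 1)
4m² − 1 = 0, so m = −1/2 or m = 1/2.
Through (−5, 0) these give x + 2y = −5 and x − 2y = −5.

x + 2y = −5 and x − 2y = −5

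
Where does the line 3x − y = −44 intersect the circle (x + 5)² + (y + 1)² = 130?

Express y = 3x + 44 and substitute into the circle:
10x² + 280x + 1920 = 0  ⟹  x² + 28x + 192 = 0
x = −12 or x = −16, giving (−12, 8) and (−16, −4).

(−16, −4) and (−12, 8)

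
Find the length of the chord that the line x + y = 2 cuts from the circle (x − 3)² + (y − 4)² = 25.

Substitute y = −x + 2:
2x² − 2x − 12 = 0  ⟹  x² − x − 6 = 0
x = 3 or x = −2, giving (3, −1) and (−2, 4).
|(3, −1) − (−2, 4)| = √((5)² + (−5)²) = 5√2.

5√2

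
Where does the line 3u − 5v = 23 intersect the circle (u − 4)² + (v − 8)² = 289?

From the line, v = (−23 + 3u)/5. Substituting:
34u² − 578u − 2856 = 0  ⟹  u² − 17u − 84 = 0
u = 21 or u = −4, giving (21, 8) and (−4, −7).

(−4, −7) and (21, 8)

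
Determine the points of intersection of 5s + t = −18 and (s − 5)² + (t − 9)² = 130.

Express t = −5s − 18 and substitute into the circle:
26s² + 260s + 624 = 0  ⟹  s² + 10s + 24 = 0
s = −4 or s = −6, giving (−4, 2) and (−6, 12).

(−6, 12) and (−4, 2)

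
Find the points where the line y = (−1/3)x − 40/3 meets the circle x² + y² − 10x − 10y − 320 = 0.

(−4, −12) and (2, −14)

From the line, y = (−40 − x)/3. Substituting:
10x² + 20x − 80 = 0  ⟹  x² + 2x − 8 = 0
x = 2 or x = −4, giving (2, −14) and (−4, −12).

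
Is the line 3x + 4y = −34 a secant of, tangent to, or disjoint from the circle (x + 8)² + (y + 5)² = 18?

secant

d² = (3·(−8) + 4·(−5) − (−34))²/25 = 4; r² = 18.
Since d² < r², the line cuts the circle twice.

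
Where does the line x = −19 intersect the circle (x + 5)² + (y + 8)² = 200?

The line gives x = −19. Substituting into the circle:
y² + 16y + 60 = 0
y = −6 or y = −10, giving (−19, −6) and (−19, −10).

(−19, −10) and (−19, −6)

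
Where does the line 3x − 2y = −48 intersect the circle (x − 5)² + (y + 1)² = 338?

Substitute y = (48 + 3x)/2:
13x² + 260x + 1248 = 0  ⟹  x² + 20x + 96 = 0
x = −8 or x = −12, giving (−8, 12) and (−12, 6).

(−12, 6) and (−8, 12)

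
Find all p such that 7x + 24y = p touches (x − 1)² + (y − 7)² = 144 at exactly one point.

Tangency holds when the distance from the centre (1, 7) to the line equals the radius 12:
|7·1 + 24·7 − p| / √625 = 12
|p − (175)| = 12·25, so p = 475 or p = −125.

p = −125 or p = 475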